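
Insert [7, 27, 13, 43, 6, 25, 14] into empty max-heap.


Insert 7: [7]
Insert 27: [27, 7]
Insert 13: [27, 7, 13]
Insert 43: [43, 27, 13, 7]
Insert 6: [43, 27, 13, 7, 6]
Insert 25: [43, 27, 25, 7, 6, 13]
Insert 14: [43, 27, 25, 7, 6, 13, 14]

Final heap: [43, 27, 25, 7, 6, 13, 14]


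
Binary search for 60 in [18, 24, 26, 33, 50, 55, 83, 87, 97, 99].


Step 1: lo=0, hi=9, mid=4, val=50
Step 2: lo=5, hi=9, mid=7, val=87
Step 3: lo=5, hi=6, mid=5, val=55
Step 4: lo=6, hi=6, mid=6, val=83

Not found


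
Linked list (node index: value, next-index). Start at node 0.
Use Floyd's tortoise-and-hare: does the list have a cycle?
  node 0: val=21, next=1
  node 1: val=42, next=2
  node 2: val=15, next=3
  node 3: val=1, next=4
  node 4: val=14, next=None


Floyd's tortoise (slow, +1) and hare (fast, +2):
  init: slow=0, fast=0
  step 1: slow=1, fast=2
  step 2: slow=2, fast=4
  step 3: fast -> None, no cycle

Cycle: no


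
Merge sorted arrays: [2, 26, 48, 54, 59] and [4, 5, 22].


Take 2 from A
Take 4 from B
Take 5 from B
Take 22 from B

Merged: [2, 4, 5, 22, 26, 48, 54, 59]


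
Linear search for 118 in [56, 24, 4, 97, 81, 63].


i=0: 56!=118
i=1: 24!=118
i=2: 4!=118
i=3: 97!=118
i=4: 81!=118
i=5: 63!=118

Not found, 6 comps


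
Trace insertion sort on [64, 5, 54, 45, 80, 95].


Initial: [64, 5, 54, 45, 80, 95]
Insert 5: [5, 64, 54, 45, 80, 95]
Insert 54: [5, 54, 64, 45, 80, 95]
Insert 45: [5, 45, 54, 64, 80, 95]
Insert 80: [5, 45, 54, 64, 80, 95]
Insert 95: [5, 45, 54, 64, 80, 95]

Sorted: [5, 45, 54, 64, 80, 95]


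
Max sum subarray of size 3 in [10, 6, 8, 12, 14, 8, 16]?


[0:3]: 24
[1:4]: 26
[2:5]: 34
[3:6]: 34
[4:7]: 38

Max: 38 at [4:7]


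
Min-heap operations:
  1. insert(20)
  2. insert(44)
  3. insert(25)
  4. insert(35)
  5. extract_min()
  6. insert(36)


insert(20) -> [20]
insert(44) -> [20, 44]
insert(25) -> [20, 44, 25]
insert(35) -> [20, 35, 25, 44]
extract_min()->20, [25, 35, 44]
insert(36) -> [25, 35, 44, 36]

Final heap: [25, 35, 44, 36]


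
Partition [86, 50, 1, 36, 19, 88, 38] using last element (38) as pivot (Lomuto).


Pivot: 38
  1 <= 38: swap -> [1, 50, 86, 36, 19, 88, 38]
  36 <= 38: swap -> [1, 36, 86, 50, 19, 88, 38]
  19 <= 38: swap -> [1, 36, 19, 50, 86, 88, 38]
Place pivot at 3: [1, 36, 19, 38, 86, 88, 50]

Partitioned: [1, 36, 19, 38, 86, 88, 50]


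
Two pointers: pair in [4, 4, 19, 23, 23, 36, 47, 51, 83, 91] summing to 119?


lo=0(4)+hi=9(91)=95
lo=1(4)+hi=9(91)=95
lo=2(19)+hi=9(91)=110
lo=3(23)+hi=9(91)=114
lo=4(23)+hi=9(91)=114
lo=5(36)+hi=9(91)=127
lo=5(36)+hi=8(83)=119

Yes: 36+83=119


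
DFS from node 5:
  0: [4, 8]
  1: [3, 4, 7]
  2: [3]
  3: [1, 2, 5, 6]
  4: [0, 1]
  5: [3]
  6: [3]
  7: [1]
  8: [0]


Visit 5, push [3]
Visit 3, push [6, 2, 1]
Visit 1, push [7, 4]
Visit 4, push [0]
Visit 0, push [8]
Visit 8, push []
Visit 7, push []
Visit 2, push []
Visit 6, push []

DFS order: [5, 3, 1, 4, 0, 8, 7, 2, 6]


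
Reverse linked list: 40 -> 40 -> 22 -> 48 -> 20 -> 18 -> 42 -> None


Step 1: curr=40, set curr.next=prev(None) | reversed so far: 40
Step 2: curr=40, set curr.next=prev(40) | reversed so far: 40 -> 40
Step 3: curr=22, set curr.next=prev(40) | reversed so far: 22 -> 40 -> 40
Step 4: curr=48, set curr.next=prev(22) | reversed so far: 48 -> 22 -> 40 -> 40
Step 5: curr=20, set curr.next=prev(48) | reversed so far: 20 -> 48 -> 22 -> 40 -> 40
Step 6: curr=18, set curr.next=prev(20) | reversed so far: 18 -> 20 -> 48 -> 22 -> 40 -> 40
Step 7: curr=42, set curr.next=prev(18) | reversed so far: 42 -> 18 -> 20 -> 48 -> 22 -> 40 -> 40

42 -> 18 -> 20 -> 48 -> 22 -> 40 -> 40 -> None


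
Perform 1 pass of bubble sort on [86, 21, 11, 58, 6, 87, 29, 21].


Initial: [86, 21, 11, 58, 6, 87, 29, 21]
Pass 1: [21, 11, 58, 6, 86, 29, 21, 87] (6 swaps)

After 1 pass: [21, 11, 58, 6, 86, 29, 21, 87]


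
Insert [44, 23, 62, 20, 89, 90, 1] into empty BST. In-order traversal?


Insert 44: root
Insert 23: L from 44
Insert 62: R from 44
Insert 20: L from 44 -> L from 23
Insert 89: R from 44 -> R from 62
Insert 90: R from 44 -> R from 62 -> R from 89
Insert 1: L from 44 -> L from 23 -> L from 20

In-order: [1, 20, 23, 44, 62, 89, 90]


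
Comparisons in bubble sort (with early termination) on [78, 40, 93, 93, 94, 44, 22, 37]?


Algorithm: bubble sort (with early termination)
Input: [78, 40, 93, 93, 94, 44, 22, 37]
Sorted: [22, 37, 40, 44, 78, 93, 93, 94]

28


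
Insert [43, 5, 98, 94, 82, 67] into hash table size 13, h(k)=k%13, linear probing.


Insert 43: h=4 -> slot 4
Insert 5: h=5 -> slot 5
Insert 98: h=7 -> slot 7
Insert 94: h=3 -> slot 3
Insert 82: h=4, 2 probes -> slot 6
Insert 67: h=2 -> slot 2

Table: [None, None, 67, 94, 43, 5, 82, 98, None, None, None, None, None]


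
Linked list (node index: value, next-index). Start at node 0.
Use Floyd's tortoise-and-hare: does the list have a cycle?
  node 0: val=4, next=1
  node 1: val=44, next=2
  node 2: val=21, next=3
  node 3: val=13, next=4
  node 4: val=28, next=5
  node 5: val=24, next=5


Floyd's tortoise (slow, +1) and hare (fast, +2):
  init: slow=0, fast=0
  step 1: slow=1, fast=2
  step 2: slow=2, fast=4
  step 3: slow=3, fast=5
  step 4: slow=4, fast=5
  step 5: slow=5, fast=5
  slow == fast at node 5: cycle detected

Cycle: yes


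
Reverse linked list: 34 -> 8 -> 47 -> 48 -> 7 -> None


Step 1: curr=34, set curr.next=prev(None) | reversed so far: 34
Step 2: curr=8, set curr.next=prev(34) | reversed so far: 8 -> 34
Step 3: curr=47, set curr.next=prev(8) | reversed so far: 47 -> 8 -> 34
Step 4: curr=48, set curr.next=prev(47) | reversed so far: 48 -> 47 -> 8 -> 34
Step 5: curr=7, set curr.next=prev(48) | reversed so far: 7 -> 48 -> 47 -> 8 -> 34

7 -> 48 -> 47 -> 8 -> 34 -> None


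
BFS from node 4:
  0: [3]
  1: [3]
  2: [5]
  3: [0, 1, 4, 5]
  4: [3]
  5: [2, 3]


Visit 4, enqueue [3]
Visit 3, enqueue [0, 1, 5]
Visit 0, enqueue []
Visit 1, enqueue []
Visit 5, enqueue [2]
Visit 2, enqueue []

BFS order: [4, 3, 0, 1, 5, 2]


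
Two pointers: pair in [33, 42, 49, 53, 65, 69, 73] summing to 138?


lo=0(33)+hi=6(73)=106
lo=1(42)+hi=6(73)=115
lo=2(49)+hi=6(73)=122
lo=3(53)+hi=6(73)=126
lo=4(65)+hi=6(73)=138

Yes: 65+73=138


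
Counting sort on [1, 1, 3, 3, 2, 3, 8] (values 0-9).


Input: [1, 1, 3, 3, 2, 3, 8]
Counts: [0, 2, 1, 3, 0, 0, 0, 0, 1, 0]

Sorted: [1, 1, 2, 3, 3, 3, 8]


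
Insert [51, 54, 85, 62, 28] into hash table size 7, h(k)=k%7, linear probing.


Insert 51: h=2 -> slot 2
Insert 54: h=5 -> slot 5
Insert 85: h=1 -> slot 1
Insert 62: h=6 -> slot 6
Insert 28: h=0 -> slot 0

Table: [28, 85, 51, None, None, 54, 62]


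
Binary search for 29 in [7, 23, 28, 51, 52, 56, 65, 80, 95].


Step 1: lo=0, hi=8, mid=4, val=52
Step 2: lo=0, hi=3, mid=1, val=23
Step 3: lo=2, hi=3, mid=2, val=28
Step 4: lo=3, hi=3, mid=3, val=51

Not found


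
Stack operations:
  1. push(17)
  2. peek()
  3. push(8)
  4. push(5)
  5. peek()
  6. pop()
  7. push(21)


push(17) -> [17]
peek()->17
push(8) -> [17, 8]
push(5) -> [17, 8, 5]
peek()->5
pop()->5, [17, 8]
push(21) -> [17, 8, 21]

Final stack: [17, 8, 21]


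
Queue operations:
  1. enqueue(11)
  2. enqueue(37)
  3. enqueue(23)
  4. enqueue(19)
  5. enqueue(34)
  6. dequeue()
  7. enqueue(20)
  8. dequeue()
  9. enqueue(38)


enqueue(11) -> [11]
enqueue(37) -> [11, 37]
enqueue(23) -> [11, 37, 23]
enqueue(19) -> [11, 37, 23, 19]
enqueue(34) -> [11, 37, 23, 19, 34]
dequeue()->11, [37, 23, 19, 34]
enqueue(20) -> [37, 23, 19, 34, 20]
dequeue()->37, [23, 19, 34, 20]
enqueue(38) -> [23, 19, 34, 20, 38]

Final queue: [23, 19, 34, 20, 38]


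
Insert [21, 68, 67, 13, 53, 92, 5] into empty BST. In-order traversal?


Insert 21: root
Insert 68: R from 21
Insert 67: R from 21 -> L from 68
Insert 13: L from 21
Insert 53: R from 21 -> L from 68 -> L from 67
Insert 92: R from 21 -> R from 68
Insert 5: L from 21 -> L from 13

In-order: [5, 13, 21, 53, 67, 68, 92]


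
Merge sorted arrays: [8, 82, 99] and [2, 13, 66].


Take 2 from B
Take 8 from A
Take 13 from B
Take 66 from B

Merged: [2, 8, 13, 66, 82, 99]


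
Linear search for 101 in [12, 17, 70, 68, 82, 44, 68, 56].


i=0: 12!=101
i=1: 17!=101
i=2: 70!=101
i=3: 68!=101
i=4: 82!=101
i=5: 44!=101
i=6: 68!=101
i=7: 56!=101

Not found, 8 comps


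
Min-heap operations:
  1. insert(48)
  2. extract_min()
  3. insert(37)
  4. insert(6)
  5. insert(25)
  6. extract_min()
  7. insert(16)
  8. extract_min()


insert(48) -> [48]
extract_min()->48, []
insert(37) -> [37]
insert(6) -> [6, 37]
insert(25) -> [6, 37, 25]
extract_min()->6, [25, 37]
insert(16) -> [16, 37, 25]
extract_min()->16, [25, 37]

Final heap: [25, 37]


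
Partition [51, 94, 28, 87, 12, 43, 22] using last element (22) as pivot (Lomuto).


Pivot: 22
  12 <= 22: swap -> [12, 94, 28, 87, 51, 43, 22]
Place pivot at 1: [12, 22, 28, 87, 51, 43, 94]

Partitioned: [12, 22, 28, 87, 51, 43, 94]


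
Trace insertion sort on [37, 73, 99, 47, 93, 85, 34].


Initial: [37, 73, 99, 47, 93, 85, 34]
Insert 73: [37, 73, 99, 47, 93, 85, 34]
Insert 99: [37, 73, 99, 47, 93, 85, 34]
Insert 47: [37, 47, 73, 99, 93, 85, 34]
Insert 93: [37, 47, 73, 93, 99, 85, 34]
Insert 85: [37, 47, 73, 85, 93, 99, 34]
Insert 34: [34, 37, 47, 73, 85, 93, 99]

Sorted: [34, 37, 47, 73, 85, 93, 99]


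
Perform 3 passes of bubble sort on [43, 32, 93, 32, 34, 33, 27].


Initial: [43, 32, 93, 32, 34, 33, 27]
Pass 1: [32, 43, 32, 34, 33, 27, 93] (5 swaps)
Pass 2: [32, 32, 34, 33, 27, 43, 93] (4 swaps)
Pass 3: [32, 32, 33, 27, 34, 43, 93] (2 swaps)

After 3 passes: [32, 32, 33, 27, 34, 43, 93]


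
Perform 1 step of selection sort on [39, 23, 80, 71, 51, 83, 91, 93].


Initial: [39, 23, 80, 71, 51, 83, 91, 93]
Step 1: min=23 at 1
  Swap: [23, 39, 80, 71, 51, 83, 91, 93]

After 1 step: [23, 39, 80, 71, 51, 83, 91, 93]


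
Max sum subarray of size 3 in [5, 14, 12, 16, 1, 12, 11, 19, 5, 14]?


[0:3]: 31
[1:4]: 42
[2:5]: 29
[3:6]: 29
[4:7]: 24
[5:8]: 42
[6:9]: 35
[7:10]: 38

Max: 42 at [1:4]


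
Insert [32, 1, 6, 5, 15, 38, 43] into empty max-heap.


Insert 32: [32]
Insert 1: [32, 1]
Insert 6: [32, 1, 6]
Insert 5: [32, 5, 6, 1]
Insert 15: [32, 15, 6, 1, 5]
Insert 38: [38, 15, 32, 1, 5, 6]
Insert 43: [43, 15, 38, 1, 5, 6, 32]

Final heap: [43, 15, 38, 1, 5, 6, 32]


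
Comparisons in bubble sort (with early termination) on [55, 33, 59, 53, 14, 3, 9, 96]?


Algorithm: bubble sort (with early termination)
Input: [55, 33, 59, 53, 14, 3, 9, 96]
Sorted: [3, 9, 14, 33, 53, 55, 59, 96]

27


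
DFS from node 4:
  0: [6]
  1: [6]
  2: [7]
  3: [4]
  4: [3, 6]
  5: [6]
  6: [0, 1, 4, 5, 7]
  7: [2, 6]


Visit 4, push [6, 3]
Visit 3, push []
Visit 6, push [7, 5, 1, 0]
Visit 0, push []
Visit 1, push []
Visit 5, push []
Visit 7, push [2]
Visit 2, push []

DFS order: [4, 3, 6, 0, 1, 5, 7, 2]


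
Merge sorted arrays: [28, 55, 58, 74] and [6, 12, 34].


Take 6 from B
Take 12 from B
Take 28 from A
Take 34 from B

Merged: [6, 12, 28, 34, 55, 58, 74]


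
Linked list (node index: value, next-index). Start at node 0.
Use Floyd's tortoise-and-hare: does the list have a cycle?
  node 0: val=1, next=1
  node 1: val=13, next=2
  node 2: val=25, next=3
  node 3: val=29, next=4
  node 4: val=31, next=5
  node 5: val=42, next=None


Floyd's tortoise (slow, +1) and hare (fast, +2):
  init: slow=0, fast=0
  step 1: slow=1, fast=2
  step 2: slow=2, fast=4
  step 3: fast 4->5->None, no cycle

Cycle: no


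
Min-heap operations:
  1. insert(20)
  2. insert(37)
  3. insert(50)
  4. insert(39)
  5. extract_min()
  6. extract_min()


insert(20) -> [20]
insert(37) -> [20, 37]
insert(50) -> [20, 37, 50]
insert(39) -> [20, 37, 50, 39]
extract_min()->20, [37, 39, 50]
extract_min()->37, [39, 50]

Final heap: [39, 50]


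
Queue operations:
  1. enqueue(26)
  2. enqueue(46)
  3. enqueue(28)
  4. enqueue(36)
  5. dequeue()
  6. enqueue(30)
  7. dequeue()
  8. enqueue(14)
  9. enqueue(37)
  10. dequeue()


enqueue(26) -> [26]
enqueue(46) -> [26, 46]
enqueue(28) -> [26, 46, 28]
enqueue(36) -> [26, 46, 28, 36]
dequeue()->26, [46, 28, 36]
enqueue(30) -> [46, 28, 36, 30]
dequeue()->46, [28, 36, 30]
enqueue(14) -> [28, 36, 30, 14]
enqueue(37) -> [28, 36, 30, 14, 37]
dequeue()->28, [36, 30, 14, 37]

Final queue: [36, 30, 14, 37]


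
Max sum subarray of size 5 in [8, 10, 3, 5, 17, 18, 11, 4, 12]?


[0:5]: 43
[1:6]: 53
[2:7]: 54
[3:8]: 55
[4:9]: 62

Max: 62 at [4:9]


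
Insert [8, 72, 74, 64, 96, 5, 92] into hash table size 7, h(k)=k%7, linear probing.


Insert 8: h=1 -> slot 1
Insert 72: h=2 -> slot 2
Insert 74: h=4 -> slot 4
Insert 64: h=1, 2 probes -> slot 3
Insert 96: h=5 -> slot 5
Insert 5: h=5, 1 probes -> slot 6
Insert 92: h=1, 6 probes -> slot 0

Table: [92, 8, 72, 64, 74, 96, 5]


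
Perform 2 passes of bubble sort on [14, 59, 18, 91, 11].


Initial: [14, 59, 18, 91, 11]
Pass 1: [14, 18, 59, 11, 91] (2 swaps)
Pass 2: [14, 18, 11, 59, 91] (1 swaps)

After 2 passes: [14, 18, 11, 59, 91]


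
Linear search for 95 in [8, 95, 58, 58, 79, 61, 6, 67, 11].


i=0: 8!=95
i=1: 95==95 found!

Found at 1, 2 comps


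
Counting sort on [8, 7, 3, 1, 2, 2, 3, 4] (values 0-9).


Input: [8, 7, 3, 1, 2, 2, 3, 4]
Counts: [0, 1, 2, 2, 1, 0, 0, 1, 1, 0]

Sorted: [1, 2, 2, 3, 3, 4, 7, 8]


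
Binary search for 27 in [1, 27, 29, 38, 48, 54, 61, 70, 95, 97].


Step 1: lo=0, hi=9, mid=4, val=48
Step 2: lo=0, hi=3, mid=1, val=27

Found at index 1


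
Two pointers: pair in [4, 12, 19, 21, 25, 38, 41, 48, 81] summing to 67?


lo=0(4)+hi=8(81)=85
lo=0(4)+hi=7(48)=52
lo=1(12)+hi=7(48)=60
lo=2(19)+hi=7(48)=67

Yes: 19+48=67


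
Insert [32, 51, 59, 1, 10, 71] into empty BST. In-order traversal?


Insert 32: root
Insert 51: R from 32
Insert 59: R from 32 -> R from 51
Insert 1: L from 32
Insert 10: L from 32 -> R from 1
Insert 71: R from 32 -> R from 51 -> R from 59

In-order: [1, 10, 32, 51, 59, 71]


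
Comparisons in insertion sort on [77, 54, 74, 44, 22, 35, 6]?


Algorithm: insertion sort
Input: [77, 54, 74, 44, 22, 35, 6]
Sorted: [6, 22, 35, 44, 54, 74, 77]

21


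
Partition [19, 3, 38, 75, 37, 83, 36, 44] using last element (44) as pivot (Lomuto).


Pivot: 44
  19 <= 44: advance i (no swap)
  3 <= 44: advance i (no swap)
  38 <= 44: advance i (no swap)
  37 <= 44: swap -> [19, 3, 38, 37, 75, 83, 36, 44]
  36 <= 44: swap -> [19, 3, 38, 37, 36, 83, 75, 44]
Place pivot at 5: [19, 3, 38, 37, 36, 44, 75, 83]

Partitioned: [19, 3, 38, 37, 36, 44, 75, 83]


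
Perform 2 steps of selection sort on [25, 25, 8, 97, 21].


Initial: [25, 25, 8, 97, 21]
Step 1: min=8 at 2
  Swap: [8, 25, 25, 97, 21]
Step 2: min=21 at 4
  Swap: [8, 21, 25, 97, 25]

After 2 steps: [8, 21, 25, 97, 25]


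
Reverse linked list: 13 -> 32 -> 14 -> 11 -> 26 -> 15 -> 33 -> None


Step 1: curr=13, set curr.next=prev(None) | reversed so far: 13
Step 2: curr=32, set curr.next=prev(13) | reversed so far: 32 -> 13
Step 3: curr=14, set curr.next=prev(32) | reversed so far: 14 -> 32 -> 13
Step 4: curr=11, set curr.next=prev(14) | reversed so far: 11 -> 14 -> 32 -> 13
Step 5: curr=26, set curr.next=prev(11) | reversed so far: 26 -> 11 -> 14 -> 32 -> 13
Step 6: curr=15, set curr.next=prev(26) | reversed so far: 15 -> 26 -> 11 -> 14 -> 32 -> 13
Step 7: curr=33, set curr.next=prev(15) | reversed so far: 33 -> 15 -> 26 -> 11 -> 14 -> 32 -> 13

33 -> 15 -> 26 -> 11 -> 14 -> 32 -> 13 -> None


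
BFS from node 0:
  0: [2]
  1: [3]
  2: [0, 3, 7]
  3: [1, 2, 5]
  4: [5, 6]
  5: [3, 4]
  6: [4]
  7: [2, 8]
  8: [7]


Visit 0, enqueue [2]
Visit 2, enqueue [3, 7]
Visit 3, enqueue [1, 5]
Visit 7, enqueue [8]
Visit 1, enqueue []
Visit 5, enqueue [4]
Visit 8, enqueue []
Visit 4, enqueue [6]
Visit 6, enqueue []

BFS order: [0, 2, 3, 7, 1, 5, 8, 4, 6]


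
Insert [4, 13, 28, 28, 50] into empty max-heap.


Insert 4: [4]
Insert 13: [13, 4]
Insert 28: [28, 4, 13]
Insert 28: [28, 28, 13, 4]
Insert 50: [50, 28, 13, 4, 28]

Final heap: [50, 28, 13, 4, 28]


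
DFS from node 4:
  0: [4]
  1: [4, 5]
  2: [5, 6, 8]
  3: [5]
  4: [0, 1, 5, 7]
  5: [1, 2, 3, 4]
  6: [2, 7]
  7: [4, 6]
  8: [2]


Visit 4, push [7, 5, 1, 0]
Visit 0, push []
Visit 1, push [5]
Visit 5, push [3, 2]
Visit 2, push [8, 6]
Visit 6, push [7]
Visit 7, push []
Visit 8, push []
Visit 3, push []

DFS order: [4, 0, 1, 5, 2, 6, 7, 8, 3]


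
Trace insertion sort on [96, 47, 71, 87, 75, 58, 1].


Initial: [96, 47, 71, 87, 75, 58, 1]
Insert 47: [47, 96, 71, 87, 75, 58, 1]
Insert 71: [47, 71, 96, 87, 75, 58, 1]
Insert 87: [47, 71, 87, 96, 75, 58, 1]
Insert 75: [47, 71, 75, 87, 96, 58, 1]
Insert 58: [47, 58, 71, 75, 87, 96, 1]
Insert 1: [1, 47, 58, 71, 75, 87, 96]

Sorted: [1, 47, 58, 71, 75, 87, 96]


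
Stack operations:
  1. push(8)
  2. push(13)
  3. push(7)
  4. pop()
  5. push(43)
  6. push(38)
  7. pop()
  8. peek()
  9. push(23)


push(8) -> [8]
push(13) -> [8, 13]
push(7) -> [8, 13, 7]
pop()->7, [8, 13]
push(43) -> [8, 13, 43]
push(38) -> [8, 13, 43, 38]
pop()->38, [8, 13, 43]
peek()->43
push(23) -> [8, 13, 43, 23]

Final stack: [8, 13, 43, 23]


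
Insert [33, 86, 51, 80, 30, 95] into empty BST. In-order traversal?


Insert 33: root
Insert 86: R from 33
Insert 51: R from 33 -> L from 86
Insert 80: R from 33 -> L from 86 -> R from 51
Insert 30: L from 33
Insert 95: R from 33 -> R from 86

In-order: [30, 33, 51, 80, 86, 95]


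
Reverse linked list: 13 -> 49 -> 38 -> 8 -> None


Step 1: curr=13, set curr.next=prev(None) | reversed so far: 13
Step 2: curr=49, set curr.next=prev(13) | reversed so far: 49 -> 13
Step 3: curr=38, set curr.next=prev(49) | reversed so far: 38 -> 49 -> 13
Step 4: curr=8, set curr.next=prev(38) | reversed so far: 8 -> 38 -> 49 -> 13

8 -> 38 -> 49 -> 13 -> None


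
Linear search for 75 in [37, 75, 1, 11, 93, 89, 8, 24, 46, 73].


i=0: 37!=75
i=1: 75==75 found!

Found at 1, 2 comps


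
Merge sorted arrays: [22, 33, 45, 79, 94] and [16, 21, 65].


Take 16 from B
Take 21 from B
Take 22 from A
Take 33 from A
Take 45 from A
Take 65 from B

Merged: [16, 21, 22, 33, 45, 65, 79, 94]


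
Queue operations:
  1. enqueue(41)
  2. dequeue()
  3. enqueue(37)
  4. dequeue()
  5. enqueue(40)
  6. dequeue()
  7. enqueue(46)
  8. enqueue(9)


enqueue(41) -> [41]
dequeue()->41, []
enqueue(37) -> [37]
dequeue()->37, []
enqueue(40) -> [40]
dequeue()->40, []
enqueue(46) -> [46]
enqueue(9) -> [46, 9]

Final queue: [46, 9]


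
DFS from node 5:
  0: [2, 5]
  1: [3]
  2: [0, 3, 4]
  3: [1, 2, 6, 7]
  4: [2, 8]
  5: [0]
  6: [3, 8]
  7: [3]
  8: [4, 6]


Visit 5, push [0]
Visit 0, push [2]
Visit 2, push [4, 3]
Visit 3, push [7, 6, 1]
Visit 1, push []
Visit 6, push [8]
Visit 8, push [4]
Visit 4, push []
Visit 7, push []

DFS order: [5, 0, 2, 3, 1, 6, 8, 4, 7]


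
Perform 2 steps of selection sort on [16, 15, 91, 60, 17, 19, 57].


Initial: [16, 15, 91, 60, 17, 19, 57]
Step 1: min=15 at 1
  Swap: [15, 16, 91, 60, 17, 19, 57]
Step 2: min=16 at 1
  Swap: [15, 16, 91, 60, 17, 19, 57]

After 2 steps: [15, 16, 91, 60, 17, 19, 57]


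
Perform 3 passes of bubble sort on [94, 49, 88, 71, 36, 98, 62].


Initial: [94, 49, 88, 71, 36, 98, 62]
Pass 1: [49, 88, 71, 36, 94, 62, 98] (5 swaps)
Pass 2: [49, 71, 36, 88, 62, 94, 98] (3 swaps)
Pass 3: [49, 36, 71, 62, 88, 94, 98] (2 swaps)

After 3 passes: [49, 36, 71, 62, 88, 94, 98]


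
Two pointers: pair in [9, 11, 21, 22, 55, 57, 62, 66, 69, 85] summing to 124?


lo=0(9)+hi=9(85)=94
lo=1(11)+hi=9(85)=96
lo=2(21)+hi=9(85)=106
lo=3(22)+hi=9(85)=107
lo=4(55)+hi=9(85)=140
lo=4(55)+hi=8(69)=124

Yes: 55+69=124


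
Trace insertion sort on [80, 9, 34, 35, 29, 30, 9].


Initial: [80, 9, 34, 35, 29, 30, 9]
Insert 9: [9, 80, 34, 35, 29, 30, 9]
Insert 34: [9, 34, 80, 35, 29, 30, 9]
Insert 35: [9, 34, 35, 80, 29, 30, 9]
Insert 29: [9, 29, 34, 35, 80, 30, 9]
Insert 30: [9, 29, 30, 34, 35, 80, 9]
Insert 9: [9, 9, 29, 30, 34, 35, 80]

Sorted: [9, 9, 29, 30, 34, 35, 80]


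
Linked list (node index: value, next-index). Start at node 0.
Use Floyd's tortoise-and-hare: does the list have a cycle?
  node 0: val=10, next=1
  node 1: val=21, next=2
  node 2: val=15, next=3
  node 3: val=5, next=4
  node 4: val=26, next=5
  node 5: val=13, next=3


Floyd's tortoise (slow, +1) and hare (fast, +2):
  init: slow=0, fast=0
  step 1: slow=1, fast=2
  step 2: slow=2, fast=4
  step 3: slow=3, fast=3
  slow == fast at node 3: cycle detected

Cycle: yes


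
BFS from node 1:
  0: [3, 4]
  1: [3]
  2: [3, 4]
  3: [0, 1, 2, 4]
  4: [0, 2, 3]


Visit 1, enqueue [3]
Visit 3, enqueue [0, 2, 4]
Visit 0, enqueue []
Visit 2, enqueue []
Visit 4, enqueue []

BFS order: [1, 3, 0, 2, 4]


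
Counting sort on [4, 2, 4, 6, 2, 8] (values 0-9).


Input: [4, 2, 4, 6, 2, 8]
Counts: [0, 0, 2, 0, 2, 0, 1, 0, 1, 0]

Sorted: [2, 2, 4, 4, 6, 8]


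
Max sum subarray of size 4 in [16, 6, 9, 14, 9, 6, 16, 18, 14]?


[0:4]: 45
[1:5]: 38
[2:6]: 38
[3:7]: 45
[4:8]: 49
[5:9]: 54

Max: 54 at [5:9]


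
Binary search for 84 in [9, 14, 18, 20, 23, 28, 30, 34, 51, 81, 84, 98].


Step 1: lo=0, hi=11, mid=5, val=28
Step 2: lo=6, hi=11, mid=8, val=51
Step 3: lo=9, hi=11, mid=10, val=84

Found at index 10


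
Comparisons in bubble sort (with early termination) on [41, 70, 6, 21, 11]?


Algorithm: bubble sort (with early termination)
Input: [41, 70, 6, 21, 11]
Sorted: [6, 11, 21, 41, 70]

10


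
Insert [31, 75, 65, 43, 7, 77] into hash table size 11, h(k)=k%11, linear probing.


Insert 31: h=9 -> slot 9
Insert 75: h=9, 1 probes -> slot 10
Insert 65: h=10, 1 probes -> slot 0
Insert 43: h=10, 2 probes -> slot 1
Insert 7: h=7 -> slot 7
Insert 77: h=0, 2 probes -> slot 2

Table: [65, 43, 77, None, None, None, None, 7, None, 31, 75]


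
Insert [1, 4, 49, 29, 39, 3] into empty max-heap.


Insert 1: [1]
Insert 4: [4, 1]
Insert 49: [49, 1, 4]
Insert 29: [49, 29, 4, 1]
Insert 39: [49, 39, 4, 1, 29]
Insert 3: [49, 39, 4, 1, 29, 3]

Final heap: [49, 39, 4, 1, 29, 3]


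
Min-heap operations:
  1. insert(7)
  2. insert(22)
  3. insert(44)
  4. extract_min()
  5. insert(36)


insert(7) -> [7]
insert(22) -> [7, 22]
insert(44) -> [7, 22, 44]
extract_min()->7, [22, 44]
insert(36) -> [22, 44, 36]

Final heap: [22, 44, 36]


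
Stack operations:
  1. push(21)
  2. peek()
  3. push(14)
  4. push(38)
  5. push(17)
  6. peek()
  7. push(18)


push(21) -> [21]
peek()->21
push(14) -> [21, 14]
push(38) -> [21, 14, 38]
push(17) -> [21, 14, 38, 17]
peek()->17
push(18) -> [21, 14, 38, 17, 18]

Final stack: [21, 14, 38, 17, 18]


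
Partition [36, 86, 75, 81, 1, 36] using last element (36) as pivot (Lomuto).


Pivot: 36
  36 <= 36: advance i (no swap)
  1 <= 36: swap -> [36, 1, 75, 81, 86, 36]
Place pivot at 2: [36, 1, 36, 81, 86, 75]

Partitioned: [36, 1, 36, 81, 86, 75]


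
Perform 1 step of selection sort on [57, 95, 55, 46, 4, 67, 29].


Initial: [57, 95, 55, 46, 4, 67, 29]
Step 1: min=4 at 4
  Swap: [4, 95, 55, 46, 57, 67, 29]

After 1 step: [4, 95, 55, 46, 57, 67, 29]


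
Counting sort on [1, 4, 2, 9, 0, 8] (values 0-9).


Input: [1, 4, 2, 9, 0, 8]
Counts: [1, 1, 1, 0, 1, 0, 0, 0, 1, 1]

Sorted: [0, 1, 2, 4, 8, 9]


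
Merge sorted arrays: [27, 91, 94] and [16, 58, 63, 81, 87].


Take 16 from B
Take 27 from A
Take 58 from B
Take 63 from B
Take 81 from B
Take 87 from B

Merged: [16, 27, 58, 63, 81, 87, 91, 94]


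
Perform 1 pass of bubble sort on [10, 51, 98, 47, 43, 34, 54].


Initial: [10, 51, 98, 47, 43, 34, 54]
Pass 1: [10, 51, 47, 43, 34, 54, 98] (4 swaps)

After 1 pass: [10, 51, 47, 43, 34, 54, 98]


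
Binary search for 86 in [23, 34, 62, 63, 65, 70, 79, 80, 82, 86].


Step 1: lo=0, hi=9, mid=4, val=65
Step 2: lo=5, hi=9, mid=7, val=80
Step 3: lo=8, hi=9, mid=8, val=82
Step 4: lo=9, hi=9, mid=9, val=86

Found at index 9


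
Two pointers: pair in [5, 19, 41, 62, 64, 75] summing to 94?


lo=0(5)+hi=5(75)=80
lo=1(19)+hi=5(75)=94

Yes: 19+75=94


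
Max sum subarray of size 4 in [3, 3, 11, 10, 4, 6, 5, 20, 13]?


[0:4]: 27
[1:5]: 28
[2:6]: 31
[3:7]: 25
[4:8]: 35
[5:9]: 44

Max: 44 at [5:9]


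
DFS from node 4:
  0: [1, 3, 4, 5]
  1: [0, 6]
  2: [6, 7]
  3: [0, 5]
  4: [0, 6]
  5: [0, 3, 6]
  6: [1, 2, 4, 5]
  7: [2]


Visit 4, push [6, 0]
Visit 0, push [5, 3, 1]
Visit 1, push [6]
Visit 6, push [5, 2]
Visit 2, push [7]
Visit 7, push []
Visit 5, push [3]
Visit 3, push []

DFS order: [4, 0, 1, 6, 2, 7, 5, 3]


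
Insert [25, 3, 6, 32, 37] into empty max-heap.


Insert 25: [25]
Insert 3: [25, 3]
Insert 6: [25, 3, 6]
Insert 32: [32, 25, 6, 3]
Insert 37: [37, 32, 6, 3, 25]

Final heap: [37, 32, 6, 3, 25]


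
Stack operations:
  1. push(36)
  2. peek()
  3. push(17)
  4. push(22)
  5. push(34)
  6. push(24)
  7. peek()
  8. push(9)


push(36) -> [36]
peek()->36
push(17) -> [36, 17]
push(22) -> [36, 17, 22]
push(34) -> [36, 17, 22, 34]
push(24) -> [36, 17, 22, 34, 24]
peek()->24
push(9) -> [36, 17, 22, 34, 24, 9]

Final stack: [36, 17, 22, 34, 24, 9]


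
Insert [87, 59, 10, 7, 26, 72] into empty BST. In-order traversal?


Insert 87: root
Insert 59: L from 87
Insert 10: L from 87 -> L from 59
Insert 7: L from 87 -> L from 59 -> L from 10
Insert 26: L from 87 -> L from 59 -> R from 10
Insert 72: L from 87 -> R from 59

In-order: [7, 10, 26, 59, 72, 87]


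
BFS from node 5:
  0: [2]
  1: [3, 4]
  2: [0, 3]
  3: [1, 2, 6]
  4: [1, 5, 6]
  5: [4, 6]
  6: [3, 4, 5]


Visit 5, enqueue [4, 6]
Visit 4, enqueue [1]
Visit 6, enqueue [3]
Visit 1, enqueue []
Visit 3, enqueue [2]
Visit 2, enqueue [0]
Visit 0, enqueue []

BFS order: [5, 4, 6, 1, 3, 2, 0]


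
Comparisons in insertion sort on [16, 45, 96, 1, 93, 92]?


Algorithm: insertion sort
Input: [16, 45, 96, 1, 93, 92]
Sorted: [1, 16, 45, 92, 93, 96]

10


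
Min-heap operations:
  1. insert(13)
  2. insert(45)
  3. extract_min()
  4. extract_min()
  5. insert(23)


insert(13) -> [13]
insert(45) -> [13, 45]
extract_min()->13, [45]
extract_min()->45, []
insert(23) -> [23]

Final heap: [23]


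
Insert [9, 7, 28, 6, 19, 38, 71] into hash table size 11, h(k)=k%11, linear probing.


Insert 9: h=9 -> slot 9
Insert 7: h=7 -> slot 7
Insert 28: h=6 -> slot 6
Insert 6: h=6, 2 probes -> slot 8
Insert 19: h=8, 2 probes -> slot 10
Insert 38: h=5 -> slot 5
Insert 71: h=5, 6 probes -> slot 0

Table: [71, None, None, None, None, 38, 28, 7, 6, 9, 19]


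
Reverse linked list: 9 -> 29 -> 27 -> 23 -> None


Step 1: curr=9, set curr.next=prev(None) | reversed so far: 9
Step 2: curr=29, set curr.next=prev(9) | reversed so far: 29 -> 9
Step 3: curr=27, set curr.next=prev(29) | reversed so far: 27 -> 29 -> 9
Step 4: curr=23, set curr.next=prev(27) | reversed so far: 23 -> 27 -> 29 -> 9

23 -> 27 -> 29 -> 9 -> None


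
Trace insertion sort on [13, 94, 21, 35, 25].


Initial: [13, 94, 21, 35, 25]
Insert 94: [13, 94, 21, 35, 25]
Insert 21: [13, 21, 94, 35, 25]
Insert 35: [13, 21, 35, 94, 25]
Insert 25: [13, 21, 25, 35, 94]

Sorted: [13, 21, 25, 35, 94]


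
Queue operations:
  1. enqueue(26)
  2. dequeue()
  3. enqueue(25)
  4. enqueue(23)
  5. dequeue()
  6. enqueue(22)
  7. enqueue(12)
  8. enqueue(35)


enqueue(26) -> [26]
dequeue()->26, []
enqueue(25) -> [25]
enqueue(23) -> [25, 23]
dequeue()->25, [23]
enqueue(22) -> [23, 22]
enqueue(12) -> [23, 22, 12]
enqueue(35) -> [23, 22, 12, 35]

Final queue: [23, 22, 12, 35]


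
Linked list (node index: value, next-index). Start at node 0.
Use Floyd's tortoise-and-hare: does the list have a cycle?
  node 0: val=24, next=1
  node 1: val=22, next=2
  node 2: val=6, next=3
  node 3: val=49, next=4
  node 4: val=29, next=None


Floyd's tortoise (slow, +1) and hare (fast, +2):
  init: slow=0, fast=0
  step 1: slow=1, fast=2
  step 2: slow=2, fast=4
  step 3: fast -> None, no cycle

Cycle: no


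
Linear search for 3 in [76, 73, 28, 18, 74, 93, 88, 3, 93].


i=0: 76!=3
i=1: 73!=3
i=2: 28!=3
i=3: 18!=3
i=4: 74!=3
i=5: 93!=3
i=6: 88!=3
i=7: 3==3 found!

Found at 7, 8 comps


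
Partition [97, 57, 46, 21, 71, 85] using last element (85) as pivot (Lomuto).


Pivot: 85
  57 <= 85: swap -> [57, 97, 46, 21, 71, 85]
  46 <= 85: swap -> [57, 46, 97, 21, 71, 85]
  21 <= 85: swap -> [57, 46, 21, 97, 71, 85]
  71 <= 85: swap -> [57, 46, 21, 71, 97, 85]
Place pivot at 4: [57, 46, 21, 71, 85, 97]

Partitioned: [57, 46, 21, 71, 85, 97]


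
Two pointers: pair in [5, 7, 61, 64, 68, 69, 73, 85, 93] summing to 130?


lo=0(5)+hi=8(93)=98
lo=1(7)+hi=8(93)=100
lo=2(61)+hi=8(93)=154
lo=2(61)+hi=7(85)=146
lo=2(61)+hi=6(73)=134
lo=2(61)+hi=5(69)=130

Yes: 61+69=130


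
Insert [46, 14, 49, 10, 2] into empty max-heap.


Insert 46: [46]
Insert 14: [46, 14]
Insert 49: [49, 14, 46]
Insert 10: [49, 14, 46, 10]
Insert 2: [49, 14, 46, 10, 2]

Final heap: [49, 14, 46, 10, 2]


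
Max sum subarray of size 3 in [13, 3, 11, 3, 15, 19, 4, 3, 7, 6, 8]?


[0:3]: 27
[1:4]: 17
[2:5]: 29
[3:6]: 37
[4:7]: 38
[5:8]: 26
[6:9]: 14
[7:10]: 16
[8:11]: 21

Max: 38 at [4:7]


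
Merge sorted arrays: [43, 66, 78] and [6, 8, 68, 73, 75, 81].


Take 6 from B
Take 8 from B
Take 43 from A
Take 66 from A
Take 68 from B
Take 73 from B
Take 75 from B
Take 78 from A

Merged: [6, 8, 43, 66, 68, 73, 75, 78, 81]


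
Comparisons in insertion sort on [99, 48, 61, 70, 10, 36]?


Algorithm: insertion sort
Input: [99, 48, 61, 70, 10, 36]
Sorted: [10, 36, 48, 61, 70, 99]

14


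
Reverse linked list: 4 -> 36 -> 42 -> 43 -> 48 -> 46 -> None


Step 1: curr=4, set curr.next=prev(None) | reversed so far: 4
Step 2: curr=36, set curr.next=prev(4) | reversed so far: 36 -> 4
Step 3: curr=42, set curr.next=prev(36) | reversed so far: 42 -> 36 -> 4
Step 4: curr=43, set curr.next=prev(42) | reversed so far: 43 -> 42 -> 36 -> 4
Step 5: curr=48, set curr.next=prev(43) | reversed so far: 48 -> 43 -> 42 -> 36 -> 4
Step 6: curr=46, set curr.next=prev(48) | reversed so far: 46 -> 48 -> 43 -> 42 -> 36 -> 4

46 -> 48 -> 43 -> 42 -> 36 -> 4 -> None


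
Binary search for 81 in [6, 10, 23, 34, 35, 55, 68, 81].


Step 1: lo=0, hi=7, mid=3, val=34
Step 2: lo=4, hi=7, mid=5, val=55
Step 3: lo=6, hi=7, mid=6, val=68
Step 4: lo=7, hi=7, mid=7, val=81

Found at index 7


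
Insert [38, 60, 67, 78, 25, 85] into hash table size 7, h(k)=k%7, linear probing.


Insert 38: h=3 -> slot 3
Insert 60: h=4 -> slot 4
Insert 67: h=4, 1 probes -> slot 5
Insert 78: h=1 -> slot 1
Insert 25: h=4, 2 probes -> slot 6
Insert 85: h=1, 1 probes -> slot 2

Table: [None, 78, 85, 38, 60, 67, 25]


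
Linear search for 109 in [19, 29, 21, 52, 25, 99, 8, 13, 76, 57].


i=0: 19!=109
i=1: 29!=109
i=2: 21!=109
i=3: 52!=109
i=4: 25!=109
i=5: 99!=109
i=6: 8!=109
i=7: 13!=109
i=8: 76!=109
i=9: 57!=109

Not found, 10 comps


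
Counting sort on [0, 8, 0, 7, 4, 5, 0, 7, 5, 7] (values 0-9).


Input: [0, 8, 0, 7, 4, 5, 0, 7, 5, 7]
Counts: [3, 0, 0, 0, 1, 2, 0, 3, 1, 0]

Sorted: [0, 0, 0, 4, 5, 5, 7, 7, 7, 8]


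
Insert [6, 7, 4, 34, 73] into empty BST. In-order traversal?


Insert 6: root
Insert 7: R from 6
Insert 4: L from 6
Insert 34: R from 6 -> R from 7
Insert 73: R from 6 -> R from 7 -> R from 34

In-order: [4, 6, 7, 34, 73]


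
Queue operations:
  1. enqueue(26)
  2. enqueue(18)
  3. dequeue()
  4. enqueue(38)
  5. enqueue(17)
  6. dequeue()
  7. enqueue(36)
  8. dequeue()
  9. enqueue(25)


enqueue(26) -> [26]
enqueue(18) -> [26, 18]
dequeue()->26, [18]
enqueue(38) -> [18, 38]
enqueue(17) -> [18, 38, 17]
dequeue()->18, [38, 17]
enqueue(36) -> [38, 17, 36]
dequeue()->38, [17, 36]
enqueue(25) -> [17, 36, 25]

Final queue: [17, 36, 25]


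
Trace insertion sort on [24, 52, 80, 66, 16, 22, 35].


Initial: [24, 52, 80, 66, 16, 22, 35]
Insert 52: [24, 52, 80, 66, 16, 22, 35]
Insert 80: [24, 52, 80, 66, 16, 22, 35]
Insert 66: [24, 52, 66, 80, 16, 22, 35]
Insert 16: [16, 24, 52, 66, 80, 22, 35]
Insert 22: [16, 22, 24, 52, 66, 80, 35]
Insert 35: [16, 22, 24, 35, 52, 66, 80]

Sorted: [16, 22, 24, 35, 52, 66, 80]


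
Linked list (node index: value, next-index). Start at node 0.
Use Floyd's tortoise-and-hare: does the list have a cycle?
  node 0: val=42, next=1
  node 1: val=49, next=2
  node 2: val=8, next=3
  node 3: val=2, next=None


Floyd's tortoise (slow, +1) and hare (fast, +2):
  init: slow=0, fast=0
  step 1: slow=1, fast=2
  step 2: fast 2->3->None, no cycle

Cycle: no


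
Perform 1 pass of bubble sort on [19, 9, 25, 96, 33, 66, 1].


Initial: [19, 9, 25, 96, 33, 66, 1]
Pass 1: [9, 19, 25, 33, 66, 1, 96] (4 swaps)

After 1 pass: [9, 19, 25, 33, 66, 1, 96]


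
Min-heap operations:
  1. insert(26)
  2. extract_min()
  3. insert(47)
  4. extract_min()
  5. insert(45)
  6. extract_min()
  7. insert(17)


insert(26) -> [26]
extract_min()->26, []
insert(47) -> [47]
extract_min()->47, []
insert(45) -> [45]
extract_min()->45, []
insert(17) -> [17]

Final heap: [17]


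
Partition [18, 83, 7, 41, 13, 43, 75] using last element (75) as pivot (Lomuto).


Pivot: 75
  18 <= 75: advance i (no swap)
  7 <= 75: swap -> [18, 7, 83, 41, 13, 43, 75]
  41 <= 75: swap -> [18, 7, 41, 83, 13, 43, 75]
  13 <= 75: swap -> [18, 7, 41, 13, 83, 43, 75]
  43 <= 75: swap -> [18, 7, 41, 13, 43, 83, 75]
Place pivot at 5: [18, 7, 41, 13, 43, 75, 83]

Partitioned: [18, 7, 41, 13, 43, 75, 83]


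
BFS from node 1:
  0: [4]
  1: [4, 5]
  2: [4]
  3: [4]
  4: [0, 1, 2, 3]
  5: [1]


Visit 1, enqueue [4, 5]
Visit 4, enqueue [0, 2, 3]
Visit 5, enqueue []
Visit 0, enqueue []
Visit 2, enqueue []
Visit 3, enqueue []

BFS order: [1, 4, 5, 0, 2, 3]


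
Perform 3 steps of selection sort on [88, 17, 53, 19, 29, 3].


Initial: [88, 17, 53, 19, 29, 3]
Step 1: min=3 at 5
  Swap: [3, 17, 53, 19, 29, 88]
Step 2: min=17 at 1
  Swap: [3, 17, 53, 19, 29, 88]
Step 3: min=19 at 3
  Swap: [3, 17, 19, 53, 29, 88]

After 3 steps: [3, 17, 19, 53, 29, 88]


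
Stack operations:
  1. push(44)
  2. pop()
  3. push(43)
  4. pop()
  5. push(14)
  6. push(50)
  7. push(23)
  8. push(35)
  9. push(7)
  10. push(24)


push(44) -> [44]
pop()->44, []
push(43) -> [43]
pop()->43, []
push(14) -> [14]
push(50) -> [14, 50]
push(23) -> [14, 50, 23]
push(35) -> [14, 50, 23, 35]
push(7) -> [14, 50, 23, 35, 7]
push(24) -> [14, 50, 23, 35, 7, 24]

Final stack: [14, 50, 23, 35, 7, 24]


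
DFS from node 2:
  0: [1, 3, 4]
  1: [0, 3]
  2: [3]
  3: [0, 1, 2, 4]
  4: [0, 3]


Visit 2, push [3]
Visit 3, push [4, 1, 0]
Visit 0, push [4, 1]
Visit 1, push []
Visit 4, push []

DFS order: [2, 3, 0, 1, 4]


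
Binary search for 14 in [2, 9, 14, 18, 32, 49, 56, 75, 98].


Step 1: lo=0, hi=8, mid=4, val=32
Step 2: lo=0, hi=3, mid=1, val=9
Step 3: lo=2, hi=3, mid=2, val=14

Found at index 2


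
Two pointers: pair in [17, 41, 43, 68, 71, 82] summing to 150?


lo=0(17)+hi=5(82)=99
lo=1(41)+hi=5(82)=123
lo=2(43)+hi=5(82)=125
lo=3(68)+hi=5(82)=150

Yes: 68+82=150


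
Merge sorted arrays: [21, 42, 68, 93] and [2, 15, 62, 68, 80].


Take 2 from B
Take 15 from B
Take 21 from A
Take 42 from A
Take 62 from B
Take 68 from A
Take 68 from B
Take 80 from B

Merged: [2, 15, 21, 42, 62, 68, 68, 80, 93]


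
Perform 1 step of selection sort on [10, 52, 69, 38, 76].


Initial: [10, 52, 69, 38, 76]
Step 1: min=10 at 0
  Swap: [10, 52, 69, 38, 76]

After 1 step: [10, 52, 69, 38, 76]


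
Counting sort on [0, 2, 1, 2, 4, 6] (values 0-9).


Input: [0, 2, 1, 2, 4, 6]
Counts: [1, 1, 2, 0, 1, 0, 1, 0, 0, 0]

Sorted: [0, 1, 2, 2, 4, 6]


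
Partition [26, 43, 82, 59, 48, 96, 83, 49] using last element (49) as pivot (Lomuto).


Pivot: 49
  26 <= 49: advance i (no swap)
  43 <= 49: advance i (no swap)
  48 <= 49: swap -> [26, 43, 48, 59, 82, 96, 83, 49]
Place pivot at 3: [26, 43, 48, 49, 82, 96, 83, 59]

Partitioned: [26, 43, 48, 49, 82, 96, 83, 59]


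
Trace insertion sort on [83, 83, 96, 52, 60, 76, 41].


Initial: [83, 83, 96, 52, 60, 76, 41]
Insert 83: [83, 83, 96, 52, 60, 76, 41]
Insert 96: [83, 83, 96, 52, 60, 76, 41]
Insert 52: [52, 83, 83, 96, 60, 76, 41]
Insert 60: [52, 60, 83, 83, 96, 76, 41]
Insert 76: [52, 60, 76, 83, 83, 96, 41]
Insert 41: [41, 52, 60, 76, 83, 83, 96]

Sorted: [41, 52, 60, 76, 83, 83, 96]


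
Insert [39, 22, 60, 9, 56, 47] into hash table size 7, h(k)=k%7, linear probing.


Insert 39: h=4 -> slot 4
Insert 22: h=1 -> slot 1
Insert 60: h=4, 1 probes -> slot 5
Insert 9: h=2 -> slot 2
Insert 56: h=0 -> slot 0
Insert 47: h=5, 1 probes -> slot 6

Table: [56, 22, 9, None, 39, 60, 47]


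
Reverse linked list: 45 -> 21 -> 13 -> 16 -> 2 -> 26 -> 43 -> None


Step 1: curr=45, set curr.next=prev(None) | reversed so far: 45
Step 2: curr=21, set curr.next=prev(45) | reversed so far: 21 -> 45
Step 3: curr=13, set curr.next=prev(21) | reversed so far: 13 -> 21 -> 45
Step 4: curr=16, set curr.next=prev(13) | reversed so far: 16 -> 13 -> 21 -> 45
Step 5: curr=2, set curr.next=prev(16) | reversed so far: 2 -> 16 -> 13 -> 21 -> 45
Step 6: curr=26, set curr.next=prev(2) | reversed so far: 26 -> 2 -> 16 -> 13 -> 21 -> 45
Step 7: curr=43, set curr.next=prev(26) | reversed so far: 43 -> 26 -> 2 -> 16 -> 13 -> 21 -> 45

43 -> 26 -> 2 -> 16 -> 13 -> 21 -> 45 -> None


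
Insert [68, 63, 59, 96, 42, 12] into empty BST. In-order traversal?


Insert 68: root
Insert 63: L from 68
Insert 59: L from 68 -> L from 63
Insert 96: R from 68
Insert 42: L from 68 -> L from 63 -> L from 59
Insert 12: L from 68 -> L from 63 -> L from 59 -> L from 42

In-order: [12, 42, 59, 63, 68, 96]


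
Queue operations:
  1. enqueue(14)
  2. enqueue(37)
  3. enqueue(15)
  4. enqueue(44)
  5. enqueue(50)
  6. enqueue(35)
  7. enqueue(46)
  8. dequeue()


enqueue(14) -> [14]
enqueue(37) -> [14, 37]
enqueue(15) -> [14, 37, 15]
enqueue(44) -> [14, 37, 15, 44]
enqueue(50) -> [14, 37, 15, 44, 50]
enqueue(35) -> [14, 37, 15, 44, 50, 35]
enqueue(46) -> [14, 37, 15, 44, 50, 35, 46]
dequeue()->14, [37, 15, 44, 50, 35, 46]

Final queue: [37, 15, 44, 50, 35, 46]


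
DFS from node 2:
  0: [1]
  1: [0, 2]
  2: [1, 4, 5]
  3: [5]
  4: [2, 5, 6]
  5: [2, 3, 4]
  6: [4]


Visit 2, push [5, 4, 1]
Visit 1, push [0]
Visit 0, push []
Visit 4, push [6, 5]
Visit 5, push [3]
Visit 3, push []
Visit 6, push []

DFS order: [2, 1, 0, 4, 5, 3, 6]


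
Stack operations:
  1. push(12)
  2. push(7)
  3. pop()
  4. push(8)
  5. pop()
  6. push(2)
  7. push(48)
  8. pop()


push(12) -> [12]
push(7) -> [12, 7]
pop()->7, [12]
push(8) -> [12, 8]
pop()->8, [12]
push(2) -> [12, 2]
push(48) -> [12, 2, 48]
pop()->48, [12, 2]

Final stack: [12, 2]


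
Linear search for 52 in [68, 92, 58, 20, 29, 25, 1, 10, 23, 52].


i=0: 68!=52
i=1: 92!=52
i=2: 58!=52
i=3: 20!=52
i=4: 29!=52
i=5: 25!=52
i=6: 1!=52
i=7: 10!=52
i=8: 23!=52
i=9: 52==52 found!

Found at 9, 10 comps


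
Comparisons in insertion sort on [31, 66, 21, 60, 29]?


Algorithm: insertion sort
Input: [31, 66, 21, 60, 29]
Sorted: [21, 29, 31, 60, 66]

9


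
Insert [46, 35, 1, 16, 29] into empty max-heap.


Insert 46: [46]
Insert 35: [46, 35]
Insert 1: [46, 35, 1]
Insert 16: [46, 35, 1, 16]
Insert 29: [46, 35, 1, 16, 29]

Final heap: [46, 35, 1, 16, 29]


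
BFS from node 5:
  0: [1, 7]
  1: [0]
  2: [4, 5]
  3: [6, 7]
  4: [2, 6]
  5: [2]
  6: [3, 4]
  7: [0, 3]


Visit 5, enqueue [2]
Visit 2, enqueue [4]
Visit 4, enqueue [6]
Visit 6, enqueue [3]
Visit 3, enqueue [7]
Visit 7, enqueue [0]
Visit 0, enqueue [1]
Visit 1, enqueue []

BFS order: [5, 2, 4, 6, 3, 7, 0, 1]


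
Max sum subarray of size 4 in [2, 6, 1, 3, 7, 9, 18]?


[0:4]: 12
[1:5]: 17
[2:6]: 20
[3:7]: 37

Max: 37 at [3:7]


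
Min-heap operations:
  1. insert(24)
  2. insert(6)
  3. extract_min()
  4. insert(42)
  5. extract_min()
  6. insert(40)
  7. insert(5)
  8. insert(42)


insert(24) -> [24]
insert(6) -> [6, 24]
extract_min()->6, [24]
insert(42) -> [24, 42]
extract_min()->24, [42]
insert(40) -> [40, 42]
insert(5) -> [5, 42, 40]
insert(42) -> [5, 42, 40, 42]

Final heap: [5, 42, 40, 42]


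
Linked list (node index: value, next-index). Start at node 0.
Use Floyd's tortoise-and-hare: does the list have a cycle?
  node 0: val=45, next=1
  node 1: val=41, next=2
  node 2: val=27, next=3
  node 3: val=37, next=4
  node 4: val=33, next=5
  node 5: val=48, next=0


Floyd's tortoise (slow, +1) and hare (fast, +2):
  init: slow=0, fast=0
  step 1: slow=1, fast=2
  step 2: slow=2, fast=4
  step 3: slow=3, fast=0
  step 4: slow=4, fast=2
  step 5: slow=5, fast=4
  step 6: slow=0, fast=0
  slow == fast at node 0: cycle detected

Cycle: yes
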